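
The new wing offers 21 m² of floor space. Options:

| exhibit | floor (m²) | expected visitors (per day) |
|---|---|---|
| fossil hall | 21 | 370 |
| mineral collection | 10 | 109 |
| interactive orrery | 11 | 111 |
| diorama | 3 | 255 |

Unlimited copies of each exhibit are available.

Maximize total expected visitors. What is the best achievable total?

Ranking by ratio (expected visitors/m²): diorama 85.00, fossil hall 17.62, mineral collection 10.90.
Best packing: 7×diorama — 21 m², 1785 total.
That's the maximum — no swap from here does better than 1785.

1785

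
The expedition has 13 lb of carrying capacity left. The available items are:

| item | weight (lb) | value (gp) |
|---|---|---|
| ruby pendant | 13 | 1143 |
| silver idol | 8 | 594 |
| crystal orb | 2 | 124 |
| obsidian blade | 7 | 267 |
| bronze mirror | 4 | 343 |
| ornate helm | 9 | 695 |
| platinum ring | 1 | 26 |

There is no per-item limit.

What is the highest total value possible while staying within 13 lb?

1143

Density check — ruby pendant 87.92, bronze mirror 85.75, ornate helm 77.22, silver idol 74.25 are the best per lb.
Taking ruby pendant: 13 lb used, 1143 in value.
Every other selection either busts 13 lb or fails to beat 1143.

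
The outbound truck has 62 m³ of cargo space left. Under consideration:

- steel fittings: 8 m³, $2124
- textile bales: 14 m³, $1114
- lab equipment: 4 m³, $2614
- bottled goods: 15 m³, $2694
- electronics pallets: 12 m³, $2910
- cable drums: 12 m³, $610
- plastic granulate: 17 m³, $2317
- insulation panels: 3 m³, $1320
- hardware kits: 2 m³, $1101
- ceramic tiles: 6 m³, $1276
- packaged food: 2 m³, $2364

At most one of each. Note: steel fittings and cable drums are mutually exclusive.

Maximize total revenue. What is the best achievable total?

A density-first pass picks steel fittings + lab equipment + bottled goods + electronics pallets + insulation panels + hardware kits + ceramic tiles + packaged food — 16403 at 52 m³.
Replace steel fittings with plastic granulate: the trade gains 193 net, giving 16596 at 61 m³.

16596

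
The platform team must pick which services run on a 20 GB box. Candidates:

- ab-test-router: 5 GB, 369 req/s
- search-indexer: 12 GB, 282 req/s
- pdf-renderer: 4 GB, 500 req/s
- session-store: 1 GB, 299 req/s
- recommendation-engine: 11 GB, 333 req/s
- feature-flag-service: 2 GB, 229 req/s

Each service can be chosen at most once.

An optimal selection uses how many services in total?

Optimal total is 1397.
ab-test-router + pdf-renderer + session-store + feature-flag-service hits 1397 at 12 GB.
Any selection reaching 1397 contains exactly 4 services.

4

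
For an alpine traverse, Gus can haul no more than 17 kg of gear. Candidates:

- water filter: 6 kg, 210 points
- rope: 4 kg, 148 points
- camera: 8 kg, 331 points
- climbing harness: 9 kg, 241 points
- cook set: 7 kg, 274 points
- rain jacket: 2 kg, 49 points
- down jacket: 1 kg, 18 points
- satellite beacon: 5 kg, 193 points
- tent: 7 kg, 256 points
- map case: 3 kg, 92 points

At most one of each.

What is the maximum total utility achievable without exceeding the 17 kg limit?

By utility per kg: camera 41.38, cook set 39.14, satellite beacon 38.60, rope 37.00 lead.
Greedy by ratio would take camera + cook set + rain jacket: 17 kg used, total 654.
Dropping cook set and rain jacket frees 9 kg; slotting in rope + satellite beacon (9 kg) lifts the total to 672 at 17 kg.
Nothing else within 17 kg beats 672.

672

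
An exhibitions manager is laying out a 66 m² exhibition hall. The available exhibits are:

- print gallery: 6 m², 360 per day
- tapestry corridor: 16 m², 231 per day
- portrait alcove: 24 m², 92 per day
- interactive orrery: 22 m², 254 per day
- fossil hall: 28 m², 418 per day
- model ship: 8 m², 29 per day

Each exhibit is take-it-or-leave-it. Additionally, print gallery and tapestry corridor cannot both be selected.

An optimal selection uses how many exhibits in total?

4

Best achievable expected visitors is 1061.
For example print gallery + interactive orrery + fossil hall + model ship achieves it, using 64 m².
Every optimal selection uses 4 exhibits.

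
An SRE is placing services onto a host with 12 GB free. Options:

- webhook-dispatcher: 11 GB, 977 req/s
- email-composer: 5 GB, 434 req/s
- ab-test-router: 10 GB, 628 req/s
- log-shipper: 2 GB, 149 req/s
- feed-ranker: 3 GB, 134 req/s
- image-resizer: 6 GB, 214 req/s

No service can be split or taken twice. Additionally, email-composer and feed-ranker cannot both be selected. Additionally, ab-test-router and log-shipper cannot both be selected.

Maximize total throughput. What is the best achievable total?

977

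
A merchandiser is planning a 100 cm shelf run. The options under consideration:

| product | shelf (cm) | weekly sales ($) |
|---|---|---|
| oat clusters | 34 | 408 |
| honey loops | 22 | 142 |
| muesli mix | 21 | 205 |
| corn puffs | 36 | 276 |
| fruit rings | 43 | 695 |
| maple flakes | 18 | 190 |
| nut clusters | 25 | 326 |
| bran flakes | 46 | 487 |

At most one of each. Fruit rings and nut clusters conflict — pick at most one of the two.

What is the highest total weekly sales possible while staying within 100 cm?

1308

Taking oat clusters + muesli mix + fruit rings: 98 cm used, 1308 in weekly sales.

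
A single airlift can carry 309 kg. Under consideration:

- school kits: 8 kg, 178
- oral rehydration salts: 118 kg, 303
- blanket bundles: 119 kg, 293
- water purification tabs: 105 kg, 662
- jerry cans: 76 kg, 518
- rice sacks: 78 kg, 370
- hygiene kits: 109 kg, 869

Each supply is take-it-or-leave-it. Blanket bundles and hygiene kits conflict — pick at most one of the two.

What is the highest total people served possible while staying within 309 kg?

2227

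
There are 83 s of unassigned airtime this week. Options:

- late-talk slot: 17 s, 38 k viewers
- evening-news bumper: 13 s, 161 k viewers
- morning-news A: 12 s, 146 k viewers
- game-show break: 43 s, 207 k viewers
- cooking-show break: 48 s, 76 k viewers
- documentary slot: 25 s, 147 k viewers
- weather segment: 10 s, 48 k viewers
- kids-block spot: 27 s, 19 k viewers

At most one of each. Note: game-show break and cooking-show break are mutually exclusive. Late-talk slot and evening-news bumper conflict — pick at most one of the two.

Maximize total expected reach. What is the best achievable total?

562

By expected reach per s: evening-news bumper 12.38, morning-news A 12.17, documentary slot 5.88 lead.
Evening-news bumper + morning-news A + game-show break + weather segment uses 78 of the 83 s and totals 562.
Runner-up evening-news bumper + game-show break + documentary slot tops out at 515.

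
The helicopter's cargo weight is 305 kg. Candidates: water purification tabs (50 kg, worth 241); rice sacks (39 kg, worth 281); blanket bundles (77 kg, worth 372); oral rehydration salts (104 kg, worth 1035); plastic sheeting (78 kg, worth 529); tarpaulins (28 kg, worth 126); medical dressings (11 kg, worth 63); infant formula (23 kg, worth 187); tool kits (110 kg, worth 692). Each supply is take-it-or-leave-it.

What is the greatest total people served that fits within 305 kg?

2336

Density check — oral rehydration salts 9.95, infant formula 8.13, rice sacks 7.21 are the best per kg.
Taking water purification tabs + rice sacks + oral rehydration salts + plastic sheeting + medical dressings + infant formula: 305 kg used, 2336 in people served.
No other feasible combination exceeds 2336.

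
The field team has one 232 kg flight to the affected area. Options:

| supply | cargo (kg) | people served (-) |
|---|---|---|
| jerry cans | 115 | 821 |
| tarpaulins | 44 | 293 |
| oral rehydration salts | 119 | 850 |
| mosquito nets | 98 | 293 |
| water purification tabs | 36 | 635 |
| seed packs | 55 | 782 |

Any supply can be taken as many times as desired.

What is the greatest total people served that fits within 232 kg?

By people served per kg: water purification tabs 17.64, seed packs 14.22, oral rehydration salts 7.14 lead.
6×water purification tabs uses 216 of the 232 kg and totals 3810.

3810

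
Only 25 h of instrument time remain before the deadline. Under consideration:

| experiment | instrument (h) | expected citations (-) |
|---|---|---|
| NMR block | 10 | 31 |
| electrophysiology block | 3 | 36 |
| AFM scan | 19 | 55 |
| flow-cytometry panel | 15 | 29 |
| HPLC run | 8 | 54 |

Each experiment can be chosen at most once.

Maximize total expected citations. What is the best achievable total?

Taking NMR block + electrophysiology block + HPLC run: 21 h used, 121 in expected citations.
That's the maximum — no swap from here does better than 121.

121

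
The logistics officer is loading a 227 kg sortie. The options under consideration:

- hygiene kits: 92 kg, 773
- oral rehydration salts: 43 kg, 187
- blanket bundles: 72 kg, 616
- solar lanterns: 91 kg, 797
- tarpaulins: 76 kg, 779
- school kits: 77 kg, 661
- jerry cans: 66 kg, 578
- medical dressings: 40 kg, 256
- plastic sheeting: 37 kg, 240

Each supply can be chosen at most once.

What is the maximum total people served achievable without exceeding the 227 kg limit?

2056

Greedy by ratio would take solar lanterns + tarpaulins + plastic sheeting: 204 kg used, total 1816.
Dropping solar lanterns and plastic sheeting frees 128 kg; slotting in blanket bundles + school kits (149 kg) lifts the total to 2056 at 225 kg.
The spare 2 kg is too small for any remaining supply, and no exchange beats 2056.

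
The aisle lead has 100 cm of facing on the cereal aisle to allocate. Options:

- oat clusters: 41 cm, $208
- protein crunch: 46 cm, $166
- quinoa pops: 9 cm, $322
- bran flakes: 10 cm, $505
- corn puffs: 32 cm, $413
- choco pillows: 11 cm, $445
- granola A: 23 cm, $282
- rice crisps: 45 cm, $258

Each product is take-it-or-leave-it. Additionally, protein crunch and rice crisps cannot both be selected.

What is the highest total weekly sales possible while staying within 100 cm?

1967

Best packing: quinoa pops + bran flakes + corn puffs + choco pillows + granola A — 85 cm, 1967 total.
No other feasible combination exceeds 1967.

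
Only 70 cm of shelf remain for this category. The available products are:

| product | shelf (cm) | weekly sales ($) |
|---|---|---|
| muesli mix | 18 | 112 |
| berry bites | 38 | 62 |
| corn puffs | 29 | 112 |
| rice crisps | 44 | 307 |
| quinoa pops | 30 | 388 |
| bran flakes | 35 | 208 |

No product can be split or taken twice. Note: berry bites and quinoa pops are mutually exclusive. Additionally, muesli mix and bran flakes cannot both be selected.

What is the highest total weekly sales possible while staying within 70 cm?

596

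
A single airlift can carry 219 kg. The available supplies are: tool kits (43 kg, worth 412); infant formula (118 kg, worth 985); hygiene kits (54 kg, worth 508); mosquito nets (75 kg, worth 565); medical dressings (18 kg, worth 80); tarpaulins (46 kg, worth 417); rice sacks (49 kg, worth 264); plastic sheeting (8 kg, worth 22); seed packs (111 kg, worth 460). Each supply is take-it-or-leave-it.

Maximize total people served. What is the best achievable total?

Density check — tool kits 9.58, hygiene kits 9.41, tarpaulins 9.07, infant formula 8.35 are the best per kg.
The ratio heuristic lands on tool kits + hygiene kits + mosquito nets + tarpaulins (1902) but leaves 1 kg idle.
Dropping tool kits and mosquito nets frees 118 kg; slotting in infant formula (118 kg) lifts the total to 1910 at 218 kg.
The closest alternative, tool kits + infant formula + hygiene kits, reaches only 1905.

1910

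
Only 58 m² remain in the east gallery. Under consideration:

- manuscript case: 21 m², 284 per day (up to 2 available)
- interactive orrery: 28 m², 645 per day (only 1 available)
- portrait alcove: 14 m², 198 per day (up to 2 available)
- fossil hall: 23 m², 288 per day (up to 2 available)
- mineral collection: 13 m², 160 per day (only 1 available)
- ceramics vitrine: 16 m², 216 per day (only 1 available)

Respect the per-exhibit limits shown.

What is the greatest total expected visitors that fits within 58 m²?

1059

By expected visitors per m²: interactive orrery 23.04, portrait alcove 14.14, manuscript case 13.52, ceramics vitrine 13.50 lead.
Greedy by ratio would take interactive orrery + 2×portrait alcove: 56 m² used, total 1041.
Replace portrait alcove with ceramics vitrine: the trade gains 18 net, giving 1059 at 58 m².
That's the maximum — no swap from here does better than 1059.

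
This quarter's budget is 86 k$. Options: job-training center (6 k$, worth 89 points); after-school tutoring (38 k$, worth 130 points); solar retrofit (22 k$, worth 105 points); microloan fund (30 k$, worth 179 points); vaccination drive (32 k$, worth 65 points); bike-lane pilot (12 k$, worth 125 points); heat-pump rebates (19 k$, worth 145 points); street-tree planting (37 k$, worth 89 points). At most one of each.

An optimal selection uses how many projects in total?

4

Optimal total is 554.
One optimal bundle: solar retrofit + microloan fund + bike-lane pilot + heat-pump rebates (83 k$).
Every optimal selection uses 4 projects.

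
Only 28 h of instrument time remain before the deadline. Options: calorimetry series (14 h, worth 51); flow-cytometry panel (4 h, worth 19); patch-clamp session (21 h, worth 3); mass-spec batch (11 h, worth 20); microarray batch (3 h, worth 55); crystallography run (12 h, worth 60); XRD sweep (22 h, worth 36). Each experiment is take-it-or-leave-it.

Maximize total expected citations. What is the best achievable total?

135

Greedy by ratio would take flow-cytometry panel + microarray batch + crystallography run: 19 h used, total 134.
Dropping flow-cytometry panel frees 4 h; slotting in mass-spec batch (11 h) lifts the total to 135 at 26 h.
Next best is flow-cytometry panel + microarray batch + crystallography run at 134 (19 h) — short by 1.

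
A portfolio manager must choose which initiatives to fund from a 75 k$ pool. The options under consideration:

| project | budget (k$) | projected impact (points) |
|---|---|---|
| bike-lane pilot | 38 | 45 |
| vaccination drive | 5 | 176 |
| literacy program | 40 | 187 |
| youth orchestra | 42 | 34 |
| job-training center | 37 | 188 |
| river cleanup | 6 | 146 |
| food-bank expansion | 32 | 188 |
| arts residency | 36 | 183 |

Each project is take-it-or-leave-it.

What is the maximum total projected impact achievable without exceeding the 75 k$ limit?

552

By projected impact per k$: vaccination drive 35.20, river cleanup 24.33, food-bank expansion 5.88 lead.
Taking the top-ratio projects first gives vaccination drive + river cleanup + food-bank expansion for 510 (43 k$).
Dropping river cleanup frees 6 k$; slotting in job-training center (37 k$) lifts the total to 552 at 74 k$.
Nothing else within 75 k$ beats 552.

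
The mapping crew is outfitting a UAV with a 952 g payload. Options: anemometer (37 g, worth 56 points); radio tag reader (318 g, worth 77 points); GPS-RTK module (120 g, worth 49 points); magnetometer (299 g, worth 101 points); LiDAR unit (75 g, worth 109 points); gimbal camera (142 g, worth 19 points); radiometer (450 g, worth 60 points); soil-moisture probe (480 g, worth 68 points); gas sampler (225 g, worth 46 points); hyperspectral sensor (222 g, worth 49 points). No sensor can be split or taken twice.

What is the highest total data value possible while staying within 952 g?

The ratio ordering already packs tightly: anemometer + radio tag reader + GPS-RTK module + magnetometer + LiDAR unit, 849 g, 392.
Anemometer + radio tag reader + magnetometer + LiDAR unit + hyperspectral sensor (951 g) also reaches 392 — a tie, but nothing goes higher.

392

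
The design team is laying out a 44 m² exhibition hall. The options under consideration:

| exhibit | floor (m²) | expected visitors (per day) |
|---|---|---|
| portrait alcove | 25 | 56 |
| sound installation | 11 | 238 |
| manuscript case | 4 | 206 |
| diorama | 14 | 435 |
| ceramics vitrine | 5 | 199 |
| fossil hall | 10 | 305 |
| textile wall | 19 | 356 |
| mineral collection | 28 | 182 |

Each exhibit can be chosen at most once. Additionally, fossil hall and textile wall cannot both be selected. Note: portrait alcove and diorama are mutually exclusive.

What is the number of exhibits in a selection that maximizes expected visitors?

Optimal total is 1383.
One optimal bundle: sound installation + manuscript case + diorama + ceramics vitrine + fossil hall (44 m²).
All optima have 5 exhibits.

5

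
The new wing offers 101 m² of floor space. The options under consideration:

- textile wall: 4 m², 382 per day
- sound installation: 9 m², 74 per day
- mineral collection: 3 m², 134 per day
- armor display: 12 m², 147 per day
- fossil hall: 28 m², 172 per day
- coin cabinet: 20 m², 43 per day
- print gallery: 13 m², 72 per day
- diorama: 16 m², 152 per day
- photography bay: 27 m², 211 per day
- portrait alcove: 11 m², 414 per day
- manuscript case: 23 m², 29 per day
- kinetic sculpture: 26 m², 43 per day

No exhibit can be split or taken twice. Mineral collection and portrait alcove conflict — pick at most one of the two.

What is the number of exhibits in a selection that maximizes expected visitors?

6

The maximum expected visitors within 101 m² is 1478.
One optimal bundle: textile wall + armor display + fossil hall + diorama + photography bay + portrait alcove (98 m²).
Every optimal selection uses 6 exhibits.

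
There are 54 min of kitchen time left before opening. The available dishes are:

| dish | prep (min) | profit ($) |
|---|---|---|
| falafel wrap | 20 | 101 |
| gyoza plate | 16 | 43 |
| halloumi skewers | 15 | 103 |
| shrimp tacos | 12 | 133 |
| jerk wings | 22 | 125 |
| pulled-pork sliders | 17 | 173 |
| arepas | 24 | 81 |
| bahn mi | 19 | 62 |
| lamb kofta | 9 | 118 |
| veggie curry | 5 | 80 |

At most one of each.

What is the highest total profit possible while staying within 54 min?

The ratio heuristic lands on shrimp tacos + pulled-pork sliders + lamb kofta + veggie curry (504) but leaves 11 min idle.
The 5 min tied up in veggie curry is better spent on halloumi skewers — total rises to 527 (53 min).
Next best is shrimp tacos + pulled-pork sliders + lamb kofta + veggie curry at 504 (43 min) — short by 23.

527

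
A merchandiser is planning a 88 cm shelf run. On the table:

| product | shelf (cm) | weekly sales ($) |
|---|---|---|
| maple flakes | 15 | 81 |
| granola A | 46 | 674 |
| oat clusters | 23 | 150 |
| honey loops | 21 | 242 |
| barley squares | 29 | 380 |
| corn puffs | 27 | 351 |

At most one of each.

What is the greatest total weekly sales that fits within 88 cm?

Ranking by ratio (weekly sales/cm): granola A 14.65, barley squares 13.10, corn puffs 13.00.
A density-first pass picks granola A + barley squares — 1054 at 75 cm.
Replace barley squares with maple flakes + corn puffs: the trade gains 52 net, giving 1106 at 88 cm.
That's the maximum — no swap from here does better than 1106.

1106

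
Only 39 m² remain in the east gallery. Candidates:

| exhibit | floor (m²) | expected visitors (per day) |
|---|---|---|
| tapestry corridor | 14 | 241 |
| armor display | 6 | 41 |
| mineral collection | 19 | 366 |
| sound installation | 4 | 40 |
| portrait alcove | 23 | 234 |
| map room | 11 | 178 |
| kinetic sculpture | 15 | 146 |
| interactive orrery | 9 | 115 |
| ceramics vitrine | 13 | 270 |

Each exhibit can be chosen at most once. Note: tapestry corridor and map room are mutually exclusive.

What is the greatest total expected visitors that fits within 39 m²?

A density-first pass picks mineral collection + sound installation + ceramics vitrine — 676 at 36 m².
Dropping sound installation frees 4 m²; slotting in armor display (6 m²) lifts the total to 677 at 38 m².
An exhaustive check of the 512 subsets confirms 677.

677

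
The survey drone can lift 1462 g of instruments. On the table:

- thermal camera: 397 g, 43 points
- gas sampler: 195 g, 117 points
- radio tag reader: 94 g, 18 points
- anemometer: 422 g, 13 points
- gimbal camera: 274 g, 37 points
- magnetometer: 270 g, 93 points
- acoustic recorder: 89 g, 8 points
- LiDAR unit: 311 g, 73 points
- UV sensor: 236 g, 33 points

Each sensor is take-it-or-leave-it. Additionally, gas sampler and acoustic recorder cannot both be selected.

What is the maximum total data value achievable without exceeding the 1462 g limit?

371

Best packing: gas sampler + radio tag reader + gimbal camera + magnetometer + LiDAR unit + UV sensor — 1380 g, 371 total.
The closest alternative, thermal camera + gas sampler + gimbal camera + magnetometer + LiDAR unit, reaches only 363.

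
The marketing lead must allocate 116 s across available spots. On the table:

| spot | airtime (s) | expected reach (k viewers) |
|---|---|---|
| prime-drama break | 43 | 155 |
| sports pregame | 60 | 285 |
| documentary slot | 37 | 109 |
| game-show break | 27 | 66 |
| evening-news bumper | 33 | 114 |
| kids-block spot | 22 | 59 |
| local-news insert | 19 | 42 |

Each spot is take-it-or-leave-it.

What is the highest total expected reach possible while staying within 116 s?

Greedy by ratio would take prime-drama break + sports pregame: 103 s used, total 440.
The 43 s tied up in prime-drama break is better spent on evening-news bumper + kids-block spot — total rises to 458 (115 s).
The closest alternative, sports pregame + evening-news bumper + local-news insert, reaches only 441.

458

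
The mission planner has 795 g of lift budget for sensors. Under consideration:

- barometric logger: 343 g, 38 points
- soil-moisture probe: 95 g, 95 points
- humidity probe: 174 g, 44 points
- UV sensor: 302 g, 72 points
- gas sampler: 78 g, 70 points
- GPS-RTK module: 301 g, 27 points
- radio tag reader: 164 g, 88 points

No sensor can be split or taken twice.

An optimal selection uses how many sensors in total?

4

The maximum data value within 795 g is 325.
One optimal bundle: soil-moisture probe + UV sensor + gas sampler + radio tag reader (639 g).
Every optimal selection uses 4 sensors.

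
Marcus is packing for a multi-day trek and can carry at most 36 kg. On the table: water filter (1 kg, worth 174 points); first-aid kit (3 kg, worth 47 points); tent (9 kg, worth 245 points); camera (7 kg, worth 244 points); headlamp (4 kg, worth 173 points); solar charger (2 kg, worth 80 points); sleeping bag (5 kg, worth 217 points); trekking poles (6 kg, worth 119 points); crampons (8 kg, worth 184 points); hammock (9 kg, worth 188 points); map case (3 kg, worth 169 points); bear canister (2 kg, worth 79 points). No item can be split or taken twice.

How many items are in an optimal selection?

Best achievable utility is 1428.
One optimal bundle: water filter + first-aid kit + tent + camera + headlamp + solar charger + sleeping bag + map case + bear canister (36 kg).
Any selection reaching 1428 contains exactly 9 items.

9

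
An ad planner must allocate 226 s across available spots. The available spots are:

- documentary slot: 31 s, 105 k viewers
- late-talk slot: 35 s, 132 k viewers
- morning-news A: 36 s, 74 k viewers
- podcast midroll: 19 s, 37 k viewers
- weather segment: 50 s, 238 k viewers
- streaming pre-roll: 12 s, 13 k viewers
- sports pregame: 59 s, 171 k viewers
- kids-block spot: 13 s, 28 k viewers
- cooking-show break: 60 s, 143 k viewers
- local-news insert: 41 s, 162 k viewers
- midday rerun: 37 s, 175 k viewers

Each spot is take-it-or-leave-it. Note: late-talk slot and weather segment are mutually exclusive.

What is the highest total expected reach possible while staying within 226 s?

851

Taking documentary slot + weather segment + sports pregame + local-news insert + midday rerun: 218 s used, 851 in expected reach.
Runner-up documentary slot + weather segment + cooking-show break + local-news insert + midday rerun tops out at 823.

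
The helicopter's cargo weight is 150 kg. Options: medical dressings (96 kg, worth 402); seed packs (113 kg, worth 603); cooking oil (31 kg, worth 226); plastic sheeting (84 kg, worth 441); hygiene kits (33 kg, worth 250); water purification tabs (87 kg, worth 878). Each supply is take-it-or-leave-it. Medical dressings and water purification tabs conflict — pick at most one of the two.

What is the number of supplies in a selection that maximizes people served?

2

Optimal total is 1128.
One optimal bundle: hygiene kits + water purification tabs (120 kg).
All optima have 2 supplies.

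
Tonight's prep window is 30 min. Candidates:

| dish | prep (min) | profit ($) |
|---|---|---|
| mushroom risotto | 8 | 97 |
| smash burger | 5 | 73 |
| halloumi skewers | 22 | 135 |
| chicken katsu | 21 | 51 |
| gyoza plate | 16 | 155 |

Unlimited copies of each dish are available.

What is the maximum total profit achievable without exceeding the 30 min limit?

438

By profit per min: smash burger 14.60, mushroom risotto 12.12, gyoza plate 9.69 lead.
Best packing: 6×smash burger — 30 min, 438 total.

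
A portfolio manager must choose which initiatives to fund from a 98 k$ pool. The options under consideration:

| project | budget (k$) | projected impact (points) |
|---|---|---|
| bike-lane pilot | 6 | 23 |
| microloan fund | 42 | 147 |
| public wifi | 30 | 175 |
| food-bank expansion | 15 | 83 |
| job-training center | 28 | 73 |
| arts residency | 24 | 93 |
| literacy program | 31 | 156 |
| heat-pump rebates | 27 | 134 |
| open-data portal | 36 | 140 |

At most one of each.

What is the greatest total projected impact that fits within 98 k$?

488

The ratio heuristic lands on bike-lane pilot + public wifi + food-bank expansion + literacy program (437) but leaves 16 k$ idle.
The 15 k$ tied up in food-bank expansion is better spent on heat-pump rebates — total rises to 488 (94 k$).
Next best is public wifi + food-bank expansion + arts residency + heat-pump rebates at 485 (96 k$) — short by 3.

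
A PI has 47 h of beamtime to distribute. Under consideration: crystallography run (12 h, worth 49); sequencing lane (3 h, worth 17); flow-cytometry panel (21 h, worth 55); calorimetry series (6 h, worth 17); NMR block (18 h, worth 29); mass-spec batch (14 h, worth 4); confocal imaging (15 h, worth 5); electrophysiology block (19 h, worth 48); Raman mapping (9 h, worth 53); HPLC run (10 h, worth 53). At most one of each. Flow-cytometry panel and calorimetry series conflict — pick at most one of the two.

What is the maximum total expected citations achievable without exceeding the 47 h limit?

189

Ranking by ratio (expected citations/h): Raman mapping 5.89, sequencing lane 5.67, HPLC run 5.30, crystallography run 4.08.
Taking crystallography run + sequencing lane + calorimetry series + Raman mapping + HPLC run: 40 h used, 189 in expected citations.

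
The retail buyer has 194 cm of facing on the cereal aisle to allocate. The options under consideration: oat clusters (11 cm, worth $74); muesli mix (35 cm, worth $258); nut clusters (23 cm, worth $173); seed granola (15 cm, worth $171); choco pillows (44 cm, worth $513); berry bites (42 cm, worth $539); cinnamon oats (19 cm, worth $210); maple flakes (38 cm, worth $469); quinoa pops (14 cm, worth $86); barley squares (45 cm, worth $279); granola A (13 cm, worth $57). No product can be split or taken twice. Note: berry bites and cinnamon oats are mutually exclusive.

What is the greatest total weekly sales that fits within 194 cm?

Best packing: muesli mix + seed granola + choco pillows + berry bites + maple flakes + quinoa pops — 188 cm, 2036 total.
Every other selection either busts 194 cm or breaks a pairing rule or fails to beat 2036.

2036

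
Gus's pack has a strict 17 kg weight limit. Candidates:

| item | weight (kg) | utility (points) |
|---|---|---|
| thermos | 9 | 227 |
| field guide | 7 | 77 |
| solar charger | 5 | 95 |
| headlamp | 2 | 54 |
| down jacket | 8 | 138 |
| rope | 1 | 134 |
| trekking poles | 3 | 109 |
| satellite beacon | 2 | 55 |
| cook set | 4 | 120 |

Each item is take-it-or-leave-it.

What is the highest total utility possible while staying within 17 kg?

Taking the top-ratio items first gives solar charger + headlamp + rope + trekking poles + satellite beacon + cook set for 567 (17 kg).
The 9 kg tied up in solar charger and headlamp and satellite beacon is better spent on thermos — total rises to 590 (17 kg).

590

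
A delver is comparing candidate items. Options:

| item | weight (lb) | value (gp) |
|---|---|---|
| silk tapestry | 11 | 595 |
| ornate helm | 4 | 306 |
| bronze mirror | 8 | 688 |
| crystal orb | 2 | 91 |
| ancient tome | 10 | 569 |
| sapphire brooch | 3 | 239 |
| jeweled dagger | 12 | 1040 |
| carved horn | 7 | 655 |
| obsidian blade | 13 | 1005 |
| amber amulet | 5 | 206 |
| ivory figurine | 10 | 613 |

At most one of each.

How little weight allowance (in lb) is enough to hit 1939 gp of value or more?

23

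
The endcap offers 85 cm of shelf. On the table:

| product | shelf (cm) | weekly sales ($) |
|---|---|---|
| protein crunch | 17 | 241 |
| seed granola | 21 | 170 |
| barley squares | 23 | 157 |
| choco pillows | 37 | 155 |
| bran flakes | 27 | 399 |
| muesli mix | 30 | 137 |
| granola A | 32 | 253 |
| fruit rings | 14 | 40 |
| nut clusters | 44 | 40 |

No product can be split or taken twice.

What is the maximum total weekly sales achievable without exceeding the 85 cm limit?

893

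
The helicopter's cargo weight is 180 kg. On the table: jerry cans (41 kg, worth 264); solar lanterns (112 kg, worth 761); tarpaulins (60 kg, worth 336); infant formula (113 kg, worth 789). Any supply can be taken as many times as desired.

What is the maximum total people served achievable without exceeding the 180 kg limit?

1125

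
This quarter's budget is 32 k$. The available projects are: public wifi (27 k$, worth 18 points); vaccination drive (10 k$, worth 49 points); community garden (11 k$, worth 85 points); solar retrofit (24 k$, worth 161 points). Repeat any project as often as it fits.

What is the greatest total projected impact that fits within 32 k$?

219

Vaccination drive + 2×community garden uses 32 of the 32 k$ and totals 219.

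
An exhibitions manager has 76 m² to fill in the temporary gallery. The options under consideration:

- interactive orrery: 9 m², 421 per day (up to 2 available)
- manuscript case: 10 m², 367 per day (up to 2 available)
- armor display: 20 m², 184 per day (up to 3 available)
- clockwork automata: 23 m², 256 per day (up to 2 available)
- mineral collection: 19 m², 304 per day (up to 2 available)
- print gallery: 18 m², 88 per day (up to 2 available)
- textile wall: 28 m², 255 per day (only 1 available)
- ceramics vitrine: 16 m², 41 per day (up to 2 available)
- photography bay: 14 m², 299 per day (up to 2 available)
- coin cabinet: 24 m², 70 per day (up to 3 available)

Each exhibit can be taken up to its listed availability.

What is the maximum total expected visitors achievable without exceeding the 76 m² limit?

2184

Ranking by ratio (expected visitors/m²): interactive orrery 46.78, manuscript case 36.70, photography bay 21.36, mineral collection 16.00.
Filling by ratio: 2×interactive orrery + 2×manuscript case + 2×photography bay for 2174, with 10 m² left unused.
The 28 m² tied up in 2×photography bay is better spent on 2×mineral collection — total rises to 2184 (76 m²).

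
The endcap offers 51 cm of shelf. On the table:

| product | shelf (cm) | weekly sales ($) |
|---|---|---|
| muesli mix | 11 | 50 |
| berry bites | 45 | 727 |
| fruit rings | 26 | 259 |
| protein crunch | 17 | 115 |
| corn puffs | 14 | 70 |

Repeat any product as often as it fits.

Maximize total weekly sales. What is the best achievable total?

727

Taking berry bites: 45 cm used, 727 in weekly sales.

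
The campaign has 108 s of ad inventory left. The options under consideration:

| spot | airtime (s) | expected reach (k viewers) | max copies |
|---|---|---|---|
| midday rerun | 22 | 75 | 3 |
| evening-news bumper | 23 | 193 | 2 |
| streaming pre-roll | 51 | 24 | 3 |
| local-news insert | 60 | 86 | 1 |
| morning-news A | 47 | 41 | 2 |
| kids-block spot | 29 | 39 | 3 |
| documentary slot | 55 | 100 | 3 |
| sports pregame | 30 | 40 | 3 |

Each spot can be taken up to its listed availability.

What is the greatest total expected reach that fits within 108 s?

536

By expected reach per s: evening-news bumper 8.39, midday rerun 3.41, documentary slot 1.82 lead.
Taking 2×midday rerun + 2×evening-news bumper: 90 s used, 536 in expected reach.
That's the maximum — no swap from here does better than 536.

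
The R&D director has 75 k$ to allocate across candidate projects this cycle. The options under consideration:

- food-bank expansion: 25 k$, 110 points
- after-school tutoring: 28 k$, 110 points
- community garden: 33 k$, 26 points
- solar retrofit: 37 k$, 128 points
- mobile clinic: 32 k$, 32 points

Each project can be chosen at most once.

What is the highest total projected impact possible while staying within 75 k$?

Taking the top-ratio projects first gives food-bank expansion + after-school tutoring for 220 (53 k$).
Replace after-school tutoring with solar retrofit: the trade gains 18 net, giving 238 at 62 k$.

238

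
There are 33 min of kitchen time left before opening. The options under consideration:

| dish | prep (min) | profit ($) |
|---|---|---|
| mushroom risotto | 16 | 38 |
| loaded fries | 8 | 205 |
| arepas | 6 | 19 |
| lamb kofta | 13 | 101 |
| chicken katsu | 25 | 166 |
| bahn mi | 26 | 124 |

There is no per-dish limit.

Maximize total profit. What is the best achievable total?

820

Taking 4×loaded fries: 32 min used, 820 in profit.
That's the maximum — no swap from here does better than 820.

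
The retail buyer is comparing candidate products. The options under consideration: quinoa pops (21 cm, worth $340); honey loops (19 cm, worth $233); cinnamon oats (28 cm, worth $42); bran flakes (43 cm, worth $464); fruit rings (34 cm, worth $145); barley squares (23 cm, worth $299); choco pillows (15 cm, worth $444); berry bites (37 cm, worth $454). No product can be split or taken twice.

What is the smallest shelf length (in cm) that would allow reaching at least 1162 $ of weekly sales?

Need the lightest bundle worth ≥ 1162.
Taking quinoa pops + choco pillows + berry bites gives 1238 (≥ 1162) for 73 cm.
Below 73 cm the best achievable stays under 1162.

73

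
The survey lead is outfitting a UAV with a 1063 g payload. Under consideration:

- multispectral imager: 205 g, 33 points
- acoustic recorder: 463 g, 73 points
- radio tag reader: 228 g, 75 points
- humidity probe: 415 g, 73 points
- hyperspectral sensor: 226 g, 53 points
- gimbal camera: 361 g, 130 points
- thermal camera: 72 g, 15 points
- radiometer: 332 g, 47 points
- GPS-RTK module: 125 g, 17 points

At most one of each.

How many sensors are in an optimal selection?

4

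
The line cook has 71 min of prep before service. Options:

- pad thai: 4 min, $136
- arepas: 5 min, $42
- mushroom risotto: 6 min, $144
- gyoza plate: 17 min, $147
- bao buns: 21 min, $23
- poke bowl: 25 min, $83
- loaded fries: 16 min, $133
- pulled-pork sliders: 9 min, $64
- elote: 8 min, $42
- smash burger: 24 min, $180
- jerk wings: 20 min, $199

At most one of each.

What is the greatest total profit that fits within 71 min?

Taking the top-ratio dishes first gives pad thai + arepas + mushroom risotto + gyoza plate + loaded fries + jerk wings for 801 (68 min).
The 21 min tied up in arepas and loaded fries is better spent on smash burger — total rises to 806 (71 min).

806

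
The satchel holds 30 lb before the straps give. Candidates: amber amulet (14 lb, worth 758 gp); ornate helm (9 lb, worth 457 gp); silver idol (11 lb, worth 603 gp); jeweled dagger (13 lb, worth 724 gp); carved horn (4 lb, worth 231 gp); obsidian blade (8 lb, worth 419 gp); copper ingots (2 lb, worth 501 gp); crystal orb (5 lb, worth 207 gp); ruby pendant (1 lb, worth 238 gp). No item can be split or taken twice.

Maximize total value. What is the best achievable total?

A density-first pass picks jeweled dagger + carved horn + obsidian blade + copper ingots + ruby pendant — 2113 at 28 lb.
Replace carved horn and obsidian blade with amber amulet: the trade gains 108 net, giving 2221 at 30 lb.
An exhaustive check of the 512 subsets confirms 2221.

2221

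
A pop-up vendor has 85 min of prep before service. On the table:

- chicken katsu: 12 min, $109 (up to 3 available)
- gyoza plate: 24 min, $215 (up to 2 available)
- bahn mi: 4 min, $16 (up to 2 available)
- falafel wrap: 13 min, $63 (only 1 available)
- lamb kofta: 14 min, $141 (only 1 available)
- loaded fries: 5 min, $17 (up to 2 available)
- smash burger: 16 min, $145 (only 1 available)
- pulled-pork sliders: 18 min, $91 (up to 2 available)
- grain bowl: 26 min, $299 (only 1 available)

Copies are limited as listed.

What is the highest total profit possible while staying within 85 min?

820

The ratio heuristic lands on 3×chicken katsu + 2×bahn mi + lamb kofta + grain bowl (799) but leaves 1 min idle.
Replace chicken katsu and 2×bahn mi with loaded fries + smash burger: the trade gains 21 net, giving 820 at 85 min.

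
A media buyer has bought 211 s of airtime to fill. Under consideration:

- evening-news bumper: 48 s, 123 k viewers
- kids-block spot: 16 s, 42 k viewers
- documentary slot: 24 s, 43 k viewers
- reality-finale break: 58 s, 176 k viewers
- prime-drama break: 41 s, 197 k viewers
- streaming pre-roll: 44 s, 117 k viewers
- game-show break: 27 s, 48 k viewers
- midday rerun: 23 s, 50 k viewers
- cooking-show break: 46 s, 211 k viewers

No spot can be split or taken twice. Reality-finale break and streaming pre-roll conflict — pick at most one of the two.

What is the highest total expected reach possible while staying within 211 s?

Taking evening-news bumper + kids-block spot + reality-finale break + prime-drama break + cooking-show break: 209 s used, 749 in expected reach.

749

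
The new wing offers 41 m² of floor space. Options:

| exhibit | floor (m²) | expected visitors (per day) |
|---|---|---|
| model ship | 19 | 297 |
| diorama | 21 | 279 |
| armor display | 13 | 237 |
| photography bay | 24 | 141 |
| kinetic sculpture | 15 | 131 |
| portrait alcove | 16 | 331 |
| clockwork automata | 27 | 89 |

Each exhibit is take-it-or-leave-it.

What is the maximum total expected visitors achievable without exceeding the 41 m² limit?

628

A density-first pass picks armor display + portrait alcove — 568 at 29 m².
The 13 m² tied up in armor display is better spent on model ship — total rises to 628 (35 m²).
No other feasible combination exceeds 628.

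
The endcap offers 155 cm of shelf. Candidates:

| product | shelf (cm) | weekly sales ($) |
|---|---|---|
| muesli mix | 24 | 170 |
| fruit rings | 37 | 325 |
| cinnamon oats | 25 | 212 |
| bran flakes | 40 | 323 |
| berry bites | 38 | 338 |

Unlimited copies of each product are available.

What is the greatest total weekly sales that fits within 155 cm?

1352

Density check — berry bites 8.89, fruit rings 8.78, cinnamon oats 8.48 are the best per cm.
The ratio ordering already packs tightly: 4×berry bites, 152 cm, 1352.
Nothing else within 155 cm beats 1352.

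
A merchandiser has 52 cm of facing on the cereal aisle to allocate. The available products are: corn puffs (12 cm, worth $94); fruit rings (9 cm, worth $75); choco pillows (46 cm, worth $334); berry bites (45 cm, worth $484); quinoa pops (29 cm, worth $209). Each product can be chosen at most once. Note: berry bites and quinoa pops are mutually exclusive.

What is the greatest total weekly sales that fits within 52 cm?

The ratio ordering already packs tightly: berry bites, 45 cm, 484.
Nothing else feasible within 52 cm beats 484.

484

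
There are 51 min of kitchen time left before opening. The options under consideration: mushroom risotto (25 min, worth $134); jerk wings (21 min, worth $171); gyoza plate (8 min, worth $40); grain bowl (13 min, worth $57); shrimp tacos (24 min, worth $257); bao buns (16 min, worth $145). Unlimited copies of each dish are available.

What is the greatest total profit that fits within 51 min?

514

Best packing: 2×shrimp tacos — 48 min, 514 total.
No other feasible combination exceeds 514.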